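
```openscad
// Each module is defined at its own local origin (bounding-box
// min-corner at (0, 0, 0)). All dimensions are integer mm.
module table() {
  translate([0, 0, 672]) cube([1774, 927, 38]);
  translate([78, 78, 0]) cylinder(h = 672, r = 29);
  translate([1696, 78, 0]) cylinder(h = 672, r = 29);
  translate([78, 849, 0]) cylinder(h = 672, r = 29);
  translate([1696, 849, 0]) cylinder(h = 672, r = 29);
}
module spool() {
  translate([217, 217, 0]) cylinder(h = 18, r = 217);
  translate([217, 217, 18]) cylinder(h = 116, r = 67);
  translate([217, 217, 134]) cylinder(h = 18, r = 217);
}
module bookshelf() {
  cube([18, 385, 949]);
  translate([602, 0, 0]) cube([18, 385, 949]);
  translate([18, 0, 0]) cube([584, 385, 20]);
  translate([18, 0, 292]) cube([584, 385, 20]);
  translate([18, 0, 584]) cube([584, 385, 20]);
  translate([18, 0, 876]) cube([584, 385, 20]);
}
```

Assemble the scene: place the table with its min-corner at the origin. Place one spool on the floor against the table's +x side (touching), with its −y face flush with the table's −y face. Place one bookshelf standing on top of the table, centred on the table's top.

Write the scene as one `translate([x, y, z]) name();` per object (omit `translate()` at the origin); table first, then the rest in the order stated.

table();
translate([1774, 0, 0]) spool();
translate([577, 271, 710]) bookshelf();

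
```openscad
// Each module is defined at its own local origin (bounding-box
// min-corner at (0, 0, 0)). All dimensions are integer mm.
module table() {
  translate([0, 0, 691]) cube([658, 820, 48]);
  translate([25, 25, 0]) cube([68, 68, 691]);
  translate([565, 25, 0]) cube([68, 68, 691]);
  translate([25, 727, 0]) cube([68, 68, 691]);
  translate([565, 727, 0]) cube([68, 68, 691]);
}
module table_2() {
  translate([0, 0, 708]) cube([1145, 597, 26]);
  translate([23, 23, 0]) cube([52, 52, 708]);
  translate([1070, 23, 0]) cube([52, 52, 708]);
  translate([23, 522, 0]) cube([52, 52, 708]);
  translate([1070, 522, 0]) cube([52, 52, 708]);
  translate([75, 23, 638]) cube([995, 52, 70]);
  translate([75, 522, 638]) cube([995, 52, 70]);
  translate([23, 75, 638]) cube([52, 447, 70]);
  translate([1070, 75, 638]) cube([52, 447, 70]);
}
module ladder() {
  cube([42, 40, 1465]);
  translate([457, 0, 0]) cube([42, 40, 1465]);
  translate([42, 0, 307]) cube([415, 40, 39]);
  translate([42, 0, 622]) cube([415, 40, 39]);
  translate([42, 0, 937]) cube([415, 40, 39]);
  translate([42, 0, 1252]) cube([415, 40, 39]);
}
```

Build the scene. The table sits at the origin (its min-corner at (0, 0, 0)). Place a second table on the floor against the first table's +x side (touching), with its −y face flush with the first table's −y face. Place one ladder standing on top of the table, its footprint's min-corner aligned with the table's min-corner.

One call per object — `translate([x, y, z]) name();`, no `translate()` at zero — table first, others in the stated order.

table();
translate([658, 0, 0]) table_2();
translate([0, 0, 739]) ladder();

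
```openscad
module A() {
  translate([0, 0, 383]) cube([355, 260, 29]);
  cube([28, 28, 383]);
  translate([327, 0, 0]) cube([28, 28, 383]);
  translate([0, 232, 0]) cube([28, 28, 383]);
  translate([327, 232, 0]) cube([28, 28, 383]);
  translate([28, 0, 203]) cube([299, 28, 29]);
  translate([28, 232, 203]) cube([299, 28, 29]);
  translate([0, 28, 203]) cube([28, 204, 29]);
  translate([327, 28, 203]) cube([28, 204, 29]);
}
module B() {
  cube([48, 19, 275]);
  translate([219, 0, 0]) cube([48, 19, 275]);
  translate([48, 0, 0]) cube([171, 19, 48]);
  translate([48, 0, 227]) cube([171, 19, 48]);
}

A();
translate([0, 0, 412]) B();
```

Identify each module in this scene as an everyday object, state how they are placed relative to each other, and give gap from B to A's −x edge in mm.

A is a stool. B is a picture frame. The picture frame is on top of the stool. The gap from the picture frame to the stool's −x edge is 0 mm.

The picture frame's min-x is at 0; the stool's min-x is 0; gap = 0 mm.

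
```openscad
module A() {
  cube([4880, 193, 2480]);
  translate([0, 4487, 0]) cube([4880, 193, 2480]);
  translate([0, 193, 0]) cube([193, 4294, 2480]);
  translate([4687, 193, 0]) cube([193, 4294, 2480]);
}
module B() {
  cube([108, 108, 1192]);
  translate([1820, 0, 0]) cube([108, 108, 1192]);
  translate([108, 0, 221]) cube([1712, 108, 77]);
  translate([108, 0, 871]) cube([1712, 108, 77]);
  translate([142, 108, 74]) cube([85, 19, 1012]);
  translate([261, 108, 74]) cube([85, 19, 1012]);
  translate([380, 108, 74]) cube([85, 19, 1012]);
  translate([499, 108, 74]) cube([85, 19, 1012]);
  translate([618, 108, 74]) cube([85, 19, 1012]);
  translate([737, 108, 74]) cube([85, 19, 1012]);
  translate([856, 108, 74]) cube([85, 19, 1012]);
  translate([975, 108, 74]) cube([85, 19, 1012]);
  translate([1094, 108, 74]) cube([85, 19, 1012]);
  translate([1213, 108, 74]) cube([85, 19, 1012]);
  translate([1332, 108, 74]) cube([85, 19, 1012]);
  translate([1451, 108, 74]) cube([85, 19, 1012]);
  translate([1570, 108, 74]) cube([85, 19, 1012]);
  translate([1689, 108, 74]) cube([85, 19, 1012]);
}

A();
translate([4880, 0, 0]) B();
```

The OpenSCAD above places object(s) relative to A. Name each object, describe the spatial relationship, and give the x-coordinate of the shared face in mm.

The house frame's +x face and the fence section's −x face are both at x = 4880 mm.

A is a house frame. B is a fence section. The fence section is against the house frame's +x side, with their −y faces flush. The x-coordinate of the shared face is 4880 mm.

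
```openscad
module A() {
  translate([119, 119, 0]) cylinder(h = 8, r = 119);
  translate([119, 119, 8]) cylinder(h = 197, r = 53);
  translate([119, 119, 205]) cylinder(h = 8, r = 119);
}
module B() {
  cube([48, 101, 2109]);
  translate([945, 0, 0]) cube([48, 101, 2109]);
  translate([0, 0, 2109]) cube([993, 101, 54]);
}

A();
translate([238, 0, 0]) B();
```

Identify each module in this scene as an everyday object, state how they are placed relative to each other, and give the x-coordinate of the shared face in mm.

The spool's +x face and the door frame's −x face are both at x = 238 mm.

A is a spool. B is a door frame. The door frame is against the spool's +x side, with their −y faces flush. The x-coordinate of the shared face is 238 mm.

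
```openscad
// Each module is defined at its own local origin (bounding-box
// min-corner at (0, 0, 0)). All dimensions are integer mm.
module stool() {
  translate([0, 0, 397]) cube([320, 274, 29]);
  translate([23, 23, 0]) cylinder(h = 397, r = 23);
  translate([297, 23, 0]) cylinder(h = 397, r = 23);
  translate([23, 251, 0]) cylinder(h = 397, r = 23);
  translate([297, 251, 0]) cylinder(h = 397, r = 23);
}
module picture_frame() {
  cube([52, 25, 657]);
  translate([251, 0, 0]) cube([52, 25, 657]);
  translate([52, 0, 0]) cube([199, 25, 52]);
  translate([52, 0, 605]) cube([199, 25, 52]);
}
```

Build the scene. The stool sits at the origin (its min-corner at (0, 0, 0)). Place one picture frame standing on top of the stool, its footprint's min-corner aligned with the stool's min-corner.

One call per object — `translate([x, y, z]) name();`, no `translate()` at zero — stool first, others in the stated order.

stool();
translate([0, 0, 426]) picture_frame();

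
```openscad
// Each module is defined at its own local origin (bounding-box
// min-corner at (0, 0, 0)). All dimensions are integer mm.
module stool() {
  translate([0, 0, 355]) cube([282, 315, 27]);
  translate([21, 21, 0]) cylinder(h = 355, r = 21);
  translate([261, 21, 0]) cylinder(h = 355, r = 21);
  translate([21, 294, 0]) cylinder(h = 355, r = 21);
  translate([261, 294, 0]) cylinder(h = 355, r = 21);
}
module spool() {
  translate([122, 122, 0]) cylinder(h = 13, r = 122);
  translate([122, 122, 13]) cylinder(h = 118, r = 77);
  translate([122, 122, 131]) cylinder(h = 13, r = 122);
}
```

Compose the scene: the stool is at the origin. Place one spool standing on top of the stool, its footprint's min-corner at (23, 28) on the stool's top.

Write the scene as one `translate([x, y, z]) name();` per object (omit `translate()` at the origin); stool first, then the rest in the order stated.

stool();
translate([23, 28, 382]) spool();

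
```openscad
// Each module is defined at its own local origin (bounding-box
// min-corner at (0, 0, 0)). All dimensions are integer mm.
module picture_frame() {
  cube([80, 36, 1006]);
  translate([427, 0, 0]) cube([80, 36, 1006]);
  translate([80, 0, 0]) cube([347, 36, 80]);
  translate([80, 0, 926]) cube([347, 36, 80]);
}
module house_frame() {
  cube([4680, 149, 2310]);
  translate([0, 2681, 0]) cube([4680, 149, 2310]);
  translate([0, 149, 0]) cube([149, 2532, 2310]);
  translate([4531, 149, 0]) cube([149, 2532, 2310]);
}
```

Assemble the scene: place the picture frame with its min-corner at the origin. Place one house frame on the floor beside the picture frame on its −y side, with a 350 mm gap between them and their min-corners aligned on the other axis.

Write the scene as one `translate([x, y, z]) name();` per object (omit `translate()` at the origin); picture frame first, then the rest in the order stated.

picture_frame();
translate([0, -3180, 0]) house_frame();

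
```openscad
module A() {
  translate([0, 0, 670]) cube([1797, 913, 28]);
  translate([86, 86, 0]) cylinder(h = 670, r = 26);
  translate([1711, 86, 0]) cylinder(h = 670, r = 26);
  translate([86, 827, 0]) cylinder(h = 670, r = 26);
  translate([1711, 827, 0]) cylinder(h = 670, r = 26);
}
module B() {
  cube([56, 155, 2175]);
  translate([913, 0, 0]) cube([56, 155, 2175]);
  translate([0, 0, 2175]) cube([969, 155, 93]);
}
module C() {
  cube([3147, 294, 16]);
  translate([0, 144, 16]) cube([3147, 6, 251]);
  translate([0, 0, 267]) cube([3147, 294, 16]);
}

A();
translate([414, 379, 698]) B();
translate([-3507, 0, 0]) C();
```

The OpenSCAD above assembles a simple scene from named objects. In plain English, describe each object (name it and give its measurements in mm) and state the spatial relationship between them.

A is a table: top 1797 mm (x) × 913 mm (y), 28 mm thick, upper face at z = 698 mm, on four round legs of 52 mm diameter, each leg's bounding box inset 60 mm from the nearest pair of top edges, running from z = 0 to the bottom of the top.

B is a door frame. The clear opening is 857 mm wide and 2175 mm high. Two 56 mm wide jambs, 155 mm deep, stand either side of the opening from the floor to the top of the opening. A 93 mm thick head sits across the top of both jambs, spanning the full outside width of the frame.

C is an I-beam lying along x, 3147 mm long. Overall section height 283 mm. Two flanges 294 mm wide (y) and 16 mm thick, one on the floor and one at the top; a web 6 mm thick runs between them, centred on the flange width.

The door frame is on top of the table, centred. The I-beam is on the floor beside the table on its −x side.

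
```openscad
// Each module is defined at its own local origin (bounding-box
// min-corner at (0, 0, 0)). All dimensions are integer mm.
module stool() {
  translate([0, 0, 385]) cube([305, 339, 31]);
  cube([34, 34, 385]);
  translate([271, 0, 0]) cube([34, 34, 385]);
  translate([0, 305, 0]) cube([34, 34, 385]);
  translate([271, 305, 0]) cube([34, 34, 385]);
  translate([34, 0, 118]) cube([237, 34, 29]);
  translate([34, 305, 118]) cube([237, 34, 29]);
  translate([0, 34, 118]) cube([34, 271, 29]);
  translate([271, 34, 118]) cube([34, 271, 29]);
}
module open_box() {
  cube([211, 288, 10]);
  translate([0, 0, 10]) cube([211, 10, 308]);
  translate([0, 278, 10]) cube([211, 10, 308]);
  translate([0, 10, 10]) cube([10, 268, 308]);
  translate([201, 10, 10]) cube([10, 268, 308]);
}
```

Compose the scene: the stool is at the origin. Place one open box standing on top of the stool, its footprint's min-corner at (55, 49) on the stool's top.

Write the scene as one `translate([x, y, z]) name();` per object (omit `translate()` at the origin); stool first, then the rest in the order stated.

stool();
translate([55, 49, 416]) open_box();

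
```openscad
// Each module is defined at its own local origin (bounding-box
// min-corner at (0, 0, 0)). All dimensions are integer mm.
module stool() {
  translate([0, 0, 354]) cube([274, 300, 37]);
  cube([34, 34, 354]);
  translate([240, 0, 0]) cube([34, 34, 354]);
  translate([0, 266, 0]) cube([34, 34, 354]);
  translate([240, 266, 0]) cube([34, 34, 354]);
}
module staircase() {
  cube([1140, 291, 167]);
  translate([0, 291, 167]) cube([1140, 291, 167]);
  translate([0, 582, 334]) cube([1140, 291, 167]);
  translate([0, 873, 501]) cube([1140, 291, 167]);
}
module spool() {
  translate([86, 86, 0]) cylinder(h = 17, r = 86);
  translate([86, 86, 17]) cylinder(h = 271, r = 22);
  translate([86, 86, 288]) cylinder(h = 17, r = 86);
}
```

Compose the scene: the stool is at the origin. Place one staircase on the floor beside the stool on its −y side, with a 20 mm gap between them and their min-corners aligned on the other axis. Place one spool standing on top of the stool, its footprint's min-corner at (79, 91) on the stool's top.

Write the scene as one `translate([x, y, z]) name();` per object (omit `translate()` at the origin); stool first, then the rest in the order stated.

stool();
translate([0, -1184, 0]) staircase();
translate([79, 91, 391]) spool();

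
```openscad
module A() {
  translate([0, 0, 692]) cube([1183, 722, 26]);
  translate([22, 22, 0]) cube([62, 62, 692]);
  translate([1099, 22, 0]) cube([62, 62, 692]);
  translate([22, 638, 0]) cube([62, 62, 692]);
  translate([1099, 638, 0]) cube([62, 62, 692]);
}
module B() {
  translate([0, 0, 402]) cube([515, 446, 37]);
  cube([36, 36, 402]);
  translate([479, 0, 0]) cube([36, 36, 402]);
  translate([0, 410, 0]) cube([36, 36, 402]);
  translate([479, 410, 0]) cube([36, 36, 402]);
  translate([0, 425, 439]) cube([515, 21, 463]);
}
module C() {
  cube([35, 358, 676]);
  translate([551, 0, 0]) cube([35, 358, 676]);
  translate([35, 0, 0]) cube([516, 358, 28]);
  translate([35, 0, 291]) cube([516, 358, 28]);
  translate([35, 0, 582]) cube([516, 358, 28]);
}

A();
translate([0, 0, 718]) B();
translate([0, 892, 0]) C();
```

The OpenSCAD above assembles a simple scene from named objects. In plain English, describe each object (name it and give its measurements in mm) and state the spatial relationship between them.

A is a table with a 1183×722 mm rectangular top, 26 mm thick, top surface at z = 718 mm, supported by four 62×62 mm square legs, each inset 22 mm from the nearest pair of top edges, running from the floor.

B is a chair. The seat is a 515×446×37 mm slab with its top at z = 439 mm, on four 36×36 mm corner legs (flush with the seat edges, standing on z = 0). A flat backrest 21 mm thick, 463 mm tall, spans the full seat width and rises from the seat top along its +y edge, rear face flush with the rear of the seat.

C is an open bookshelf. Two side panels, each 35 mm thick, 358 mm deep and 676 mm tall, stand 586 mm apart (outside-to-outside). Between them sit 3 shelves, each 28 mm thick and 358 mm deep, spanning the full gap between the sides. The bottom shelf rests on the floor (its underside at z = 0) and the clear gap between one shelf's top and the next shelf's underside is 263 mm.

The chair is on top of the table. The bookshelf is on the floor beside the table on its +y side.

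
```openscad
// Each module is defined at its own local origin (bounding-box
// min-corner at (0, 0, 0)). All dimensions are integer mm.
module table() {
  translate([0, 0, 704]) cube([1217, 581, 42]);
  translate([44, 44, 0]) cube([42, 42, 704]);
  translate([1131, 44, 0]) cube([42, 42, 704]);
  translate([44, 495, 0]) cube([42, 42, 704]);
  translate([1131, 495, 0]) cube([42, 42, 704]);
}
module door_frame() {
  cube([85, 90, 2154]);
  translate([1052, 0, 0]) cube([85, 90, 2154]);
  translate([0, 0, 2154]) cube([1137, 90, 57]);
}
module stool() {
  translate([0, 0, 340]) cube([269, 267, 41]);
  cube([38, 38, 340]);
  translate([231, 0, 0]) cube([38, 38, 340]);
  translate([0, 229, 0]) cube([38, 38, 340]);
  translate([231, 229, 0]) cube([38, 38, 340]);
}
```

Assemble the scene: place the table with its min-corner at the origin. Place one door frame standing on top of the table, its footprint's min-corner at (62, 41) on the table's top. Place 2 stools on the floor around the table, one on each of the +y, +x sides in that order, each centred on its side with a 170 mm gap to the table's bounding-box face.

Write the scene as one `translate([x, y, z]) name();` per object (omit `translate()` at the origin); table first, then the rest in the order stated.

table();
translate([62, 41, 746]) door_frame();
translate([474, 751, 0]) stool();
translate([1387, 157, 0]) stool();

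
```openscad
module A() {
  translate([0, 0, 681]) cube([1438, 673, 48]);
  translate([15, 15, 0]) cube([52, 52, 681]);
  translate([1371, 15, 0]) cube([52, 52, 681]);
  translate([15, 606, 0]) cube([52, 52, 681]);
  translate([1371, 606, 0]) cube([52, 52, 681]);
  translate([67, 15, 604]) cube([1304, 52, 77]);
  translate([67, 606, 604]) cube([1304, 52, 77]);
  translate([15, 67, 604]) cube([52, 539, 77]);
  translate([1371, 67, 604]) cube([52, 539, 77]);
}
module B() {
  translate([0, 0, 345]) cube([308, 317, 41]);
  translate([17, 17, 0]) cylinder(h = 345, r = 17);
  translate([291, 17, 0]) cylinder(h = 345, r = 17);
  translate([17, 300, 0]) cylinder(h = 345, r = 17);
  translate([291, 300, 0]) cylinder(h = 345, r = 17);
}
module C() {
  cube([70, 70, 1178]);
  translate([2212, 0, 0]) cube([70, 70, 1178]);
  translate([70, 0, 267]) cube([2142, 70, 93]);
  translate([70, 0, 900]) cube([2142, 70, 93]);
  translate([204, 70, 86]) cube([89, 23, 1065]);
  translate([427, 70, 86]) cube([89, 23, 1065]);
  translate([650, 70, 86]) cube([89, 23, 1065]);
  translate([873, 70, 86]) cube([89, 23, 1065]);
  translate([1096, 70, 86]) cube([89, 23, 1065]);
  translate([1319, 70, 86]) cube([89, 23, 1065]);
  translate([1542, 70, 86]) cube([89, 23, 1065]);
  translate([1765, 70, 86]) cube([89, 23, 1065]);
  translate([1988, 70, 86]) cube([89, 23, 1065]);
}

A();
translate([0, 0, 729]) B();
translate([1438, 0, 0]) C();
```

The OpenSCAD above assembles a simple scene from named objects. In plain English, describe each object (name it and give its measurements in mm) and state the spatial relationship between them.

A is a table with a 1438×673 mm rectangular top, 48 mm thick, top surface at z = 729 mm, supported by four 52×52 mm square legs, each inset 15 mm from the nearest pair of top edges, running from the floor. Four apron rails, 52 mm thick and 77 mm tall, run between adjacent legs with their top edges flush with the underside of the top and their outer faces flush with the legs' outer faces.

B is a four-legged stool. The seat is a 308×317×41 mm slab whose top surface is at z = 386 mm; four round legs, each 34 mm in diameter, run from the floor (z = 0) to the underside of the seat, each leg's axis is inset half a diameter from the nearest pair of seat edges (so the leg's bounding box is flush with the corner).

C is a fence section. Two 70×70 mm posts, 1178 mm tall, stand on the floor with a clear span of 2142 mm between their inner faces. Two horizontal rails of 70×93 mm section span the gap between the posts with their undersides at z = 267 mm and z = 900 mm, flush with the posts' −y face. 9 pickets, each 89 mm wide, 23 mm thick and 1065 mm tall, are fixed to the +y face of the rails with their bottoms at z = 86 mm, evenly spaced across the span with equal gaps (rounded down to the nearest mm) at the −x end and between each pair — any rounding remainder accumulates at the +x end.

The stool is on top of the table. The fence section is against the table's +x side, with their −y faces flush.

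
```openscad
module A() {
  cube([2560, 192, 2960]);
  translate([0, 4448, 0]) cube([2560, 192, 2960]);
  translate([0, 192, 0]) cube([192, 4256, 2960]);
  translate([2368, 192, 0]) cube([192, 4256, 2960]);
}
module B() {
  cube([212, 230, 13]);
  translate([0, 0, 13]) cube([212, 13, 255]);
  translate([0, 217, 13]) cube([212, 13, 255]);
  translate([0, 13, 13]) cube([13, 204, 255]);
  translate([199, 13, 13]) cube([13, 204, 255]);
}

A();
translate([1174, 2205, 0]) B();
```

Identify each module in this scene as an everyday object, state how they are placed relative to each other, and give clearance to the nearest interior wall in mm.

Clearances: x = 982, y = 2013; minimum 982 mm.

A is a house frame. B is an open box. The open box sits inside the house frame, centred. The clearance to the nearest interior wall is 982 mm.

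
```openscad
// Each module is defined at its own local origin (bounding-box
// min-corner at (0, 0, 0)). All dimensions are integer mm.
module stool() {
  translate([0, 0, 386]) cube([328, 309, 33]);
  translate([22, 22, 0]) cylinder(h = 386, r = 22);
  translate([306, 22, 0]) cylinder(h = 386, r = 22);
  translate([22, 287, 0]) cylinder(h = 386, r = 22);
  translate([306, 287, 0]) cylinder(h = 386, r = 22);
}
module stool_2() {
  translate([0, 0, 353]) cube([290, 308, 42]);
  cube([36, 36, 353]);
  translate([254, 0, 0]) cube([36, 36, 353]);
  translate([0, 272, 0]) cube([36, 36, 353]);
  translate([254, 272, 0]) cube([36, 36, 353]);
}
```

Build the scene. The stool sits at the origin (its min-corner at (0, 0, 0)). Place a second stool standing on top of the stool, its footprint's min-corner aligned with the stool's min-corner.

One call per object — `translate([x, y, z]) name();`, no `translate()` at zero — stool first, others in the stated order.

stool();
translate([0, 0, 419]) stool_2();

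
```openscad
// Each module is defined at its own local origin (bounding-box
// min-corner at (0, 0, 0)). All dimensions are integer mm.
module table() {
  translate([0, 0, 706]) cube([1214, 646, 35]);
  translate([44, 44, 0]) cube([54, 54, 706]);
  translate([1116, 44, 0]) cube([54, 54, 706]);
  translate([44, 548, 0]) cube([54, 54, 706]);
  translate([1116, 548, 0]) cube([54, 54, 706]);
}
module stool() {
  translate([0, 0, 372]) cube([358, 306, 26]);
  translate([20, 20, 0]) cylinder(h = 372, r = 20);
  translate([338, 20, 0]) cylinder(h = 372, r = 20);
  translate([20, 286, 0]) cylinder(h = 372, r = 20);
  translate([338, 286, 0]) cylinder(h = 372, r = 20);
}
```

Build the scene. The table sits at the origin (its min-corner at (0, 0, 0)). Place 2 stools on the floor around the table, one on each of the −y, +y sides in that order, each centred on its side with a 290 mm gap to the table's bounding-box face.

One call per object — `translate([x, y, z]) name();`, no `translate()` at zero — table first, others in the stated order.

table();
translate([428, -596, 0]) stool();
translate([428, 936, 0]) stool();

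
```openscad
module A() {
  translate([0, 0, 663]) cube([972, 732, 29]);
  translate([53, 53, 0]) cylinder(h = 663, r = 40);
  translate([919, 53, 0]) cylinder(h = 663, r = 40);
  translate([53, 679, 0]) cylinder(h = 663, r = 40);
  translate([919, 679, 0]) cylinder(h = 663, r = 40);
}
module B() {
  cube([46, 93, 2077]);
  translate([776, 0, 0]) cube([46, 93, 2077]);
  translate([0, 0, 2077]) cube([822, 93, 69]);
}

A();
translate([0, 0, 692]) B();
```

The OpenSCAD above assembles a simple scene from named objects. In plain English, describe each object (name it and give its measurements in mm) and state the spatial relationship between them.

A is a rectangular dining table. The top is 972×732×29 mm with its upper surface at z = 692 mm. It stands on four round legs of 80 mm diameter, each leg's bounding box inset 13 mm from the nearest pair of top edges, running from the floor to the underside of the top.

B is a rectangular door frame: two vertical jambs of 46×93 mm section, 2077 mm tall, with a clear opening 730 mm wide between their inner faces. A header 69 mm tall and 93 mm deep lies on top of the jambs and spans the full outside width.

The door frame is on top of the table.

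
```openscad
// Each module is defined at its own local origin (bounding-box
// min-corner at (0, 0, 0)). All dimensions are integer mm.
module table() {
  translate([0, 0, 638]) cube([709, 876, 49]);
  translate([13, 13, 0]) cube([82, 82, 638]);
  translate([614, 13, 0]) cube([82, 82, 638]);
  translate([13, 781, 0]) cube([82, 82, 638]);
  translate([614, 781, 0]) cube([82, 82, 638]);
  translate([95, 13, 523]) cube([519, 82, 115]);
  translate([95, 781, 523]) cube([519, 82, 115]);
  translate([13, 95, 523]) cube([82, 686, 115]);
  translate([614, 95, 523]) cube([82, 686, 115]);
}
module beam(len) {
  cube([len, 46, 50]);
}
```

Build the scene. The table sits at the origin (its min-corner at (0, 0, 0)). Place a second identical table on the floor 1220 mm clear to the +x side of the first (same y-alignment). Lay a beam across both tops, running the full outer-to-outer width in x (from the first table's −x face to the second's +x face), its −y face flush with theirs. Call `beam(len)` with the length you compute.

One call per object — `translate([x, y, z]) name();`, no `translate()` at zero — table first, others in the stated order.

table();
translate([1929, 0, 0]) table();
translate([0, 0, 687]) beam(2638);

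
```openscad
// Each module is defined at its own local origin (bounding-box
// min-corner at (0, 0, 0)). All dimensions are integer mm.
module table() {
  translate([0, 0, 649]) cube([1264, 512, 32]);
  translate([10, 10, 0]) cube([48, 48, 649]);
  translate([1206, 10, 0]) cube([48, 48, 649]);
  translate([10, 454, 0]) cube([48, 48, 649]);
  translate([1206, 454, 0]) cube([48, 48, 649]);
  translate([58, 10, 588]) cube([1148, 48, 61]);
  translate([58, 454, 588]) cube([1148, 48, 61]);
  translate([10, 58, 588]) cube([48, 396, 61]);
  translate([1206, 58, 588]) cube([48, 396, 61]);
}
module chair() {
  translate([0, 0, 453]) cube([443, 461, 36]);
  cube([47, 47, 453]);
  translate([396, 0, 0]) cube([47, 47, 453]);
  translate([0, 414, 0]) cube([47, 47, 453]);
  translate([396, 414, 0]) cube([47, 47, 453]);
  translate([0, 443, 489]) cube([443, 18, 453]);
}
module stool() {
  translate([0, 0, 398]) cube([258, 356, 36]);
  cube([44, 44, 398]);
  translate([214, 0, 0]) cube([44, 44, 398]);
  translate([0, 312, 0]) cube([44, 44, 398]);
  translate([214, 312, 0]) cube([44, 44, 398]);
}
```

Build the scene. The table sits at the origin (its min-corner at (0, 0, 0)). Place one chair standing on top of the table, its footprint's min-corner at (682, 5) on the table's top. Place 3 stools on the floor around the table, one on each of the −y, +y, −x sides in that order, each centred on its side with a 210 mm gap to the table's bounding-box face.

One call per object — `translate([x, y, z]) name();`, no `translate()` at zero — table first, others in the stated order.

table();
translate([682, 5, 681]) chair();
translate([503, -566, 0]) stool();
translate([503, 722, 0]) stool();
translate([-468, 78, 0]) stool();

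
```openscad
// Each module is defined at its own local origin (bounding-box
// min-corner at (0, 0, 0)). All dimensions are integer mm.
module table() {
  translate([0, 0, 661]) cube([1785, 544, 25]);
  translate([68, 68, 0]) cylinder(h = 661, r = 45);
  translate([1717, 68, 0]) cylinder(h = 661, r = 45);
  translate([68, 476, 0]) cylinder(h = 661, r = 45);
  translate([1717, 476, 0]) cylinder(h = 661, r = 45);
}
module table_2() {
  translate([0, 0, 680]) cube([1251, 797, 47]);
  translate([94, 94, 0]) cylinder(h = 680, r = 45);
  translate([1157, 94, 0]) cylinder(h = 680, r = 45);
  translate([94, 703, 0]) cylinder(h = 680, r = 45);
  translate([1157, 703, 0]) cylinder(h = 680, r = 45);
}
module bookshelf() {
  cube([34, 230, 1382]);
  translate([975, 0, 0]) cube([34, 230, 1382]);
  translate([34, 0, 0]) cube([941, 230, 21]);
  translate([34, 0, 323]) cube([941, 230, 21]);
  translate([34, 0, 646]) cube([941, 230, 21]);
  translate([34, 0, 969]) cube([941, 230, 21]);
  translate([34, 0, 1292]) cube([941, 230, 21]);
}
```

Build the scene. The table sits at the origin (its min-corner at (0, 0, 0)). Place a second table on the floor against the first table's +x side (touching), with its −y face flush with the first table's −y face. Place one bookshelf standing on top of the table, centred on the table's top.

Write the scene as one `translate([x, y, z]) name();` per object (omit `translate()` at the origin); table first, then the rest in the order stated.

table();
translate([1785, 0, 0]) table_2();
translate([388, 157, 686]) bookshelf();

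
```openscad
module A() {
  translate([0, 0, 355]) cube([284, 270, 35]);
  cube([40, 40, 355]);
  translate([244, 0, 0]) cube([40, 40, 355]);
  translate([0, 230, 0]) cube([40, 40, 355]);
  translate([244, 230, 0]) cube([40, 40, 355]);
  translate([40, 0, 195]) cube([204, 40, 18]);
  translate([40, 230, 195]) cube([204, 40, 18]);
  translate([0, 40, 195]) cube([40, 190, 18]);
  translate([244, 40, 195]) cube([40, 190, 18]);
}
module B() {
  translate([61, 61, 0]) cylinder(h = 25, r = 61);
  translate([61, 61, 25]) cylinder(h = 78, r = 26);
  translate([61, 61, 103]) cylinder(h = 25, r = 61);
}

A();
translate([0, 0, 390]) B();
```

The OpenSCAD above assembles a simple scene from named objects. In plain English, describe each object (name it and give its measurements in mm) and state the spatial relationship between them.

A is a four-legged stool. The seat is 284×270 mm, 35 mm thick, top at z = 390 mm. It stands on four square legs, each 40×40 mm in cross-section, from z = 0 to the seat underside, each flush with a corner of the seat. Four stretchers, 40 mm wide and 18 mm tall, connect adjacent legs with their undersides at z = 195 mm, each running between the inner faces of the legs it joins and aligned with the legs' outer faces on the other axis.

B is a spool: two coaxial disc flanges of radius 61 mm and thickness 25 mm, joined by a core cylinder of radius 26 mm and height 78 mm. The lower flange rests on z = 0 and the three cylinders share a vertical axis.

The spool is on top of the stool.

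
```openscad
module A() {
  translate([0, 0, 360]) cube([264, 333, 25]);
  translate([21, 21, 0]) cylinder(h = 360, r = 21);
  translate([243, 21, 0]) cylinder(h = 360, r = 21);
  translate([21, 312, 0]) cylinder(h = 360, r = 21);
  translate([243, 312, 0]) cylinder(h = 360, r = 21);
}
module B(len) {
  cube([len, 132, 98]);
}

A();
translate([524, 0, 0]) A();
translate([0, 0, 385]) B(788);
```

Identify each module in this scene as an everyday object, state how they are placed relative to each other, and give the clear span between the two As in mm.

Second stool starts at x = 524; first ends at x = 264; clear span = 524 − 264 = 260 mm.

A is a stool. B is a beam. A beam spans the tops of two stools. The clear span between the two stools is 260 mm.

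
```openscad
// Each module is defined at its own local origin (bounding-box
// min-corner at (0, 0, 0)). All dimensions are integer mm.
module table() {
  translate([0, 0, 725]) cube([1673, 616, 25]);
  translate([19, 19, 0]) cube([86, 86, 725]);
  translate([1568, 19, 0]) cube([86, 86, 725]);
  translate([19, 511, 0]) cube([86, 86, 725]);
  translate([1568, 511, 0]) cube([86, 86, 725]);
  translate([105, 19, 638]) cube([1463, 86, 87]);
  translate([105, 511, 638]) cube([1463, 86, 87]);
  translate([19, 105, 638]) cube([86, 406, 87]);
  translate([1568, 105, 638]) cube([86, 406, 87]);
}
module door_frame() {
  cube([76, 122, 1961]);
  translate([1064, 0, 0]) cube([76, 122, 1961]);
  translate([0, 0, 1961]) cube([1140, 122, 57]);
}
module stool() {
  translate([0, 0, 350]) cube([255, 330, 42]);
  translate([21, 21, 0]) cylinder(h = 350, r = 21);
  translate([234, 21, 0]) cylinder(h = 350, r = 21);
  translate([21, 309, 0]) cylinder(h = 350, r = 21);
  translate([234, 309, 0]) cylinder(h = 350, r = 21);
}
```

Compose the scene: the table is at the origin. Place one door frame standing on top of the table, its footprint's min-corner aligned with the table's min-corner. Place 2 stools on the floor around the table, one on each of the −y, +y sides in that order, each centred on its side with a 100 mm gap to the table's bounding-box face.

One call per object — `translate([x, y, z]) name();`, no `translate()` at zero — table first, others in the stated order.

table();
translate([0, 0, 750]) door_frame();
translate([709, -430, 0]) stool();
translate([709, 716, 0]) stool();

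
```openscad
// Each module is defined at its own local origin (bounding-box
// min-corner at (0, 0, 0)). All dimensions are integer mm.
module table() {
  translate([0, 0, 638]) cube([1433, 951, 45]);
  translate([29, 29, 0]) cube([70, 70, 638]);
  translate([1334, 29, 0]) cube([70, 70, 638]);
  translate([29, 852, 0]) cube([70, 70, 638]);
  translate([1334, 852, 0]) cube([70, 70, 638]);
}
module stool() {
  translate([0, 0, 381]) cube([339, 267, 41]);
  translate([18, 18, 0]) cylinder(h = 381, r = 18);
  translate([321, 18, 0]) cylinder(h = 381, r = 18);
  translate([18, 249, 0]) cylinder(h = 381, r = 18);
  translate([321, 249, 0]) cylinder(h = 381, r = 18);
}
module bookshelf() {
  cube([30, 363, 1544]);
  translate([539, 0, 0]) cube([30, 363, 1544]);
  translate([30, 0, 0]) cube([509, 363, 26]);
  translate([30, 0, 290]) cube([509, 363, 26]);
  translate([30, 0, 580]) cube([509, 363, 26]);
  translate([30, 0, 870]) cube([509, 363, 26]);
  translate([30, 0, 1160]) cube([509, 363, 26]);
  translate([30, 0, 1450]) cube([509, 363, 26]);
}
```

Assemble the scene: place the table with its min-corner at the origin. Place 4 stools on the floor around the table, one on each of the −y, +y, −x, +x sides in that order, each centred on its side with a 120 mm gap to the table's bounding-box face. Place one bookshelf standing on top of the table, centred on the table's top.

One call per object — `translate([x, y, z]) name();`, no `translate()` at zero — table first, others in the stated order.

table();
translate([547, -387, 0]) stool();
translate([547, 1071, 0]) stool();
translate([-459, 342, 0]) stool();
translate([1553, 342, 0]) stool();
translate([432, 294, 683]) bookshelf();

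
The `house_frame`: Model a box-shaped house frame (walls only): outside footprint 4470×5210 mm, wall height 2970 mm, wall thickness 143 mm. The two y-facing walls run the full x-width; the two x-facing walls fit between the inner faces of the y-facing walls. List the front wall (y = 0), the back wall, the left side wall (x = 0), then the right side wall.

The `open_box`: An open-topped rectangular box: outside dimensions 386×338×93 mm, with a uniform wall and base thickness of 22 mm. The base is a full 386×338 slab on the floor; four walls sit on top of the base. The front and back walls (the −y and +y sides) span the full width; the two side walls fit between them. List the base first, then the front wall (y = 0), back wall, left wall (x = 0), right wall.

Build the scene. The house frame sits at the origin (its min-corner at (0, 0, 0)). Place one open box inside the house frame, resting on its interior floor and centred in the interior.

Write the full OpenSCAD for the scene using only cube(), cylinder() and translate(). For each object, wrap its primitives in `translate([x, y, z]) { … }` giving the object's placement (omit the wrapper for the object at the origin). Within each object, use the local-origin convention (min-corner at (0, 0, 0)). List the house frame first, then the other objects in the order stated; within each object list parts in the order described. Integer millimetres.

cube([4470, 143, 2970]);
translate([0, 5067, 0]) cube([4470, 143, 2970]);
translate([0, 143, 0]) cube([143, 4924, 2970]);
translate([4327, 143, 0]) cube([143, 4924, 2970]);
translate([2042, 2436, 0]) {
  cube([386, 338, 22]);
  translate([0, 0, 22]) cube([386, 22, 71]);
  translate([0, 316, 22]) cube([386, 22, 71]);
  translate([0, 22, 22]) cube([22, 294, 71]);
  translate([364, 22, 22]) cube([22, 294, 71]);
}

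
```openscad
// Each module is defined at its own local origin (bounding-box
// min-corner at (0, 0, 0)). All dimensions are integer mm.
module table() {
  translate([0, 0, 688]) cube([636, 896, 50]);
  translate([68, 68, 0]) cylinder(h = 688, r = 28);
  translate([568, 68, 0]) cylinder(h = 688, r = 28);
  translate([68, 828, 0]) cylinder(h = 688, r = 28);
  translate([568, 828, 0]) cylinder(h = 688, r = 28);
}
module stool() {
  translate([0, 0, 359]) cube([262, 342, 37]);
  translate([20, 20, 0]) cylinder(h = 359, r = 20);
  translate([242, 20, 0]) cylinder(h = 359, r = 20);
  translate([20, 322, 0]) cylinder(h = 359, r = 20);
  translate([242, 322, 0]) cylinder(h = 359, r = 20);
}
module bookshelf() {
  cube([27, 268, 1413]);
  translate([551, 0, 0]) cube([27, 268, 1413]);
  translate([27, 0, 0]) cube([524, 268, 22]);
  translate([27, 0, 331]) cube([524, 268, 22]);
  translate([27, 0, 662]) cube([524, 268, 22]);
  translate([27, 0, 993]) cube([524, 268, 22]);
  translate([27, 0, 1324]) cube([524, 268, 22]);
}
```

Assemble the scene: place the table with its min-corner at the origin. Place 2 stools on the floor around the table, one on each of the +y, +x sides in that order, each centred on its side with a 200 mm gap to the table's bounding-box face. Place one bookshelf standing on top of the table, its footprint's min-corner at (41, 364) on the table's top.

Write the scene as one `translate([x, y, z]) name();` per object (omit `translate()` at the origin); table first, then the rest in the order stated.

table();
translate([187, 1096, 0]) stool();
translate([836, 277, 0]) stool();
translate([41, 364, 738]) bookshelf();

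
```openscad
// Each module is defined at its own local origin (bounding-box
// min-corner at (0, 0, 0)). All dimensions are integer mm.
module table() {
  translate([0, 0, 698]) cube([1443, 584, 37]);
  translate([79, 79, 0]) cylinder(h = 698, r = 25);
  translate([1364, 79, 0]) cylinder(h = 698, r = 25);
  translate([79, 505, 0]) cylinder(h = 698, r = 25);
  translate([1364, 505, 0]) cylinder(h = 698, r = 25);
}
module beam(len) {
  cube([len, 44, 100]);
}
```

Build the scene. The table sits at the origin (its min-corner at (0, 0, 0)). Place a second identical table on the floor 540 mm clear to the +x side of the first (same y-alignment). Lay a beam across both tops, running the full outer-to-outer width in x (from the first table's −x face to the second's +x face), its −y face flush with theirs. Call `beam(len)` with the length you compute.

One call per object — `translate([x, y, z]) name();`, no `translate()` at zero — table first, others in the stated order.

table();
translate([1983, 0, 0]) table();
translate([0, 0, 735]) beam(3426);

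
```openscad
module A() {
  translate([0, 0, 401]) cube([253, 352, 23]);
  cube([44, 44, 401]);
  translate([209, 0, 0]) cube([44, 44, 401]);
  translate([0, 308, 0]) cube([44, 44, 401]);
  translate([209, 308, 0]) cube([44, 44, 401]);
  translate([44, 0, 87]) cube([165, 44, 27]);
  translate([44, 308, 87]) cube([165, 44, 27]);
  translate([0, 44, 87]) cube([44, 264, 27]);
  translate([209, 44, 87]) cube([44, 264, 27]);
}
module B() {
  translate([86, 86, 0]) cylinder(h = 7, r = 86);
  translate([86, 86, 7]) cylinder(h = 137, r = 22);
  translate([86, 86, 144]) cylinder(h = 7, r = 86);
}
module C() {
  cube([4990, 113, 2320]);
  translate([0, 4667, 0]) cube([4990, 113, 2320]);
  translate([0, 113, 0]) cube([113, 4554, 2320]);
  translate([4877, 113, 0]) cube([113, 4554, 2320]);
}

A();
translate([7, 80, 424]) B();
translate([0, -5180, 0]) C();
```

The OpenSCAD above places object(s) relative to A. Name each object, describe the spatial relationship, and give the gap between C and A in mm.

The house frame's nearest face is 400 mm from the stool's −y face.

A is a stool. B is a spool. C is a house frame. The spool is on top of the stool. The house frame is on the floor beside the stool on its −y side. The gap between the house frame and the stool is 400 mm.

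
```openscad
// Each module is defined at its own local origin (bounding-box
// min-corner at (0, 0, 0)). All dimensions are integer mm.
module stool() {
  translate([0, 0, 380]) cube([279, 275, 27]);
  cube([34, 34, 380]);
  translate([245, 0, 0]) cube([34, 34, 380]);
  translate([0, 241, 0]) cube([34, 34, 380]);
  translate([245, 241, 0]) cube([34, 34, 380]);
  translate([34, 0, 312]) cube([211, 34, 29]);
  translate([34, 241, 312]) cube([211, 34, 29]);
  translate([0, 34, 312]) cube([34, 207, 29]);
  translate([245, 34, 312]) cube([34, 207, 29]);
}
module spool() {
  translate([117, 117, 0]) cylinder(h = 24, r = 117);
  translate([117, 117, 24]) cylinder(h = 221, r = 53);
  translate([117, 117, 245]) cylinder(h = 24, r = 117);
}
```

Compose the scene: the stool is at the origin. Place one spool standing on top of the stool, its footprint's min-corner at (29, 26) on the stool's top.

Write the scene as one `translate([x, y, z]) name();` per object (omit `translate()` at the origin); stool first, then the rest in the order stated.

stool();
translate([29, 26, 407]) spool();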